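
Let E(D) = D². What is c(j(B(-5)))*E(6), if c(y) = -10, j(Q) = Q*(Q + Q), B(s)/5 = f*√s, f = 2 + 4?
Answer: -360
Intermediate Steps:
f = 6
B(s) = 30*√s (B(s) = 5*(6*√s) = 30*√s)
j(Q) = 2*Q² (j(Q) = Q*(2*Q) = 2*Q²)
c(j(B(-5)))*E(6) = -10*6² = -10*36 = -360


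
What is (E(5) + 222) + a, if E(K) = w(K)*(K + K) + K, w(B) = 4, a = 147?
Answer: 414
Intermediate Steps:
E(K) = 9*K (E(K) = 4*(K + K) + K = 4*(2*K) + K = 8*K + K = 9*K)
(E(5) + 222) + a = (9*5 + 222) + 147 = (45 + 222) + 147 = 267 + 147 = 414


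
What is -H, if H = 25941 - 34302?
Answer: 8361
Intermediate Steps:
H = -8361
-H = -1*(-8361) = 8361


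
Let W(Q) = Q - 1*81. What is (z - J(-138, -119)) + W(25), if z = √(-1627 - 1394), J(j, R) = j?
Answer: 82 + I*√3021 ≈ 82.0 + 54.964*I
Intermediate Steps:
W(Q) = -81 + Q (W(Q) = Q - 81 = -81 + Q)
z = I*√3021 (z = √(-3021) = I*√3021 ≈ 54.964*I)
(z - J(-138, -119)) + W(25) = (I*√3021 - 1*(-138)) + (-81 + 25) = (I*√3021 + 138) - 56 = (138 + I*√3021) - 56 = 82 + I*√3021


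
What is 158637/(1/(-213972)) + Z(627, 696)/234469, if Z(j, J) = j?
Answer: -7958786700296289/234469 ≈ -3.3944e+10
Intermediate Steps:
158637/(1/(-213972)) + Z(627, 696)/234469 = 158637/(1/(-213972)) + 627/234469 = 158637/(-1/213972) + 627*(1/234469) = 158637*(-213972) + 627/234469 = -33943876164 + 627/234469 = -7958786700296289/234469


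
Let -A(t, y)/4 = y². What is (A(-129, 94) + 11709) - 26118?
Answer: -49753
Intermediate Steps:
A(t, y) = -4*y²
(A(-129, 94) + 11709) - 26118 = (-4*94² + 11709) - 26118 = (-4*8836 + 11709) - 26118 = (-35344 + 11709) - 26118 = -23635 - 26118 = -49753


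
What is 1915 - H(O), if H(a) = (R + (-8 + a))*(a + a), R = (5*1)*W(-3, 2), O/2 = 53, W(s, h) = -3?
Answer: -15681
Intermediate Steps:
O = 106 (O = 2*53 = 106)
R = -15 (R = (5*1)*(-3) = 5*(-3) = -15)
H(a) = 2*a*(-23 + a) (H(a) = (-15 + (-8 + a))*(a + a) = (-23 + a)*(2*a) = 2*a*(-23 + a))
1915 - H(O) = 1915 - 2*106*(-23 + 106) = 1915 - 2*106*83 = 1915 - 1*17596 = 1915 - 17596 = -15681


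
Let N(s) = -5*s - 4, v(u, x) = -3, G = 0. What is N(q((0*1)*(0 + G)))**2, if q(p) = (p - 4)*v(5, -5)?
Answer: 4096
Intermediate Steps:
q(p) = 12 - 3*p (q(p) = (p - 4)*(-3) = (-4 + p)*(-3) = 12 - 3*p)
N(s) = -4 - 5*s
N(q((0*1)*(0 + G)))**2 = (-4 - 5*(12 - 3*0*1*(0 + 0)))**2 = (-4 - 5*(12 - 0*0))**2 = (-4 - 5*(12 - 3*0))**2 = (-4 - 5*(12 + 0))**2 = (-4 - 5*12)**2 = (-4 - 60)**2 = (-64)**2 = 4096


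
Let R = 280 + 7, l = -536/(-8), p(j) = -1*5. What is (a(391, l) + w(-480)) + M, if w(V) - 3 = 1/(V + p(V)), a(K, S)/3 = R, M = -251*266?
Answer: -31962471/485 ≈ -65902.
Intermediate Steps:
p(j) = -5
l = 67 (l = -536*(-1/8) = 67)
R = 287
M = -66766
a(K, S) = 861 (a(K, S) = 3*287 = 861)
w(V) = 3 + 1/(-5 + V) (w(V) = 3 + 1/(V - 5) = 3 + 1/(-5 + V))
(a(391, l) + w(-480)) + M = (861 + (-14 + 3*(-480))/(-5 - 480)) - 66766 = (861 + (-14 - 1440)/(-485)) - 66766 = (861 - 1/485*(-1454)) - 66766 = (861 + 1454/485) - 66766 = 419039/485 - 66766 = -31962471/485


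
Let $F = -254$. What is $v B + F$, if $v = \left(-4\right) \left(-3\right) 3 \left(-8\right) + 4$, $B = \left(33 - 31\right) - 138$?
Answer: $38370$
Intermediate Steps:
$B = -136$ ($B = 2 - 138 = -136$)
$v = -284$ ($v = 12 \cdot 3 \left(-8\right) + 4 = 36 \left(-8\right) + 4 = -288 + 4 = -284$)
$v B + F = \left(-284\right) \left(-136\right) - 254 = 38624 - 254 = 38370$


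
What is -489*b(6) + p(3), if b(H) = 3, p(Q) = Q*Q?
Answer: -1458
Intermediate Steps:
p(Q) = Q**2
-489*b(6) + p(3) = -489*3 + 3**2 = -1467 + 9 = -1458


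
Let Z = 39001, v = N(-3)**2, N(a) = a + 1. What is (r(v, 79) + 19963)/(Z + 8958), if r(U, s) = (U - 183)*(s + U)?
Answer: 5106/47959 ≈ 0.10647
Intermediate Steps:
N(a) = 1 + a
v = 4 (v = (1 - 3)**2 = (-2)**2 = 4)
r(U, s) = (-183 + U)*(U + s)
(r(v, 79) + 19963)/(Z + 8958) = ((4**2 - 183*4 - 183*79 + 4*79) + 19963)/(39001 + 8958) = ((16 - 732 - 14457 + 316) + 19963)/47959 = (-14857 + 19963)*(1/47959) = 5106*(1/47959) = 5106/47959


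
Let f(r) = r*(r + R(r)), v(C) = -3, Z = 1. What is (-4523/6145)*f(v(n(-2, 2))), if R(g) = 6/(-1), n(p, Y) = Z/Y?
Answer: -122121/6145 ≈ -19.873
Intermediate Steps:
n(p, Y) = 1/Y
R(g) = -6 (R(g) = 6*(-1) = -6)
f(r) = r*(-6 + r) (f(r) = r*(r - 6) = r*(-6 + r))
(-4523/6145)*f(v(n(-2, 2))) = (-4523/6145)*(-3*(-6 - 3)) = (-4523*1/6145)*(-3*(-9)) = -4523/6145*27 = -122121/6145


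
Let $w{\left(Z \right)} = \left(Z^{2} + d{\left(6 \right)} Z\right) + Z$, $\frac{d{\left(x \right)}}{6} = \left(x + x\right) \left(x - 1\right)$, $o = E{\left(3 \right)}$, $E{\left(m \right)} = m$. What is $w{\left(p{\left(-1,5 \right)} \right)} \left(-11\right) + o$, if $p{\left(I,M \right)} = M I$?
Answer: $19583$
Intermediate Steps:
$p{\left(I,M \right)} = I M$
$o = 3$
$d{\left(x \right)} = 12 x \left(-1 + x\right)$ ($d{\left(x \right)} = 6 \left(x + x\right) \left(x - 1\right) = 6 \cdot 2 x \left(-1 + x\right) = 12 x \left(-1 + x\right)$)
$w{\left(Z \right)} = Z^{2} + 361 Z$ ($w{\left(Z \right)} = \left(Z^{2} + 12 \cdot 6 \left(-1 + 6\right) Z\right) + Z = \left(Z^{2} + 12 \cdot 6 \cdot 5 Z\right) + Z = \left(Z^{2} + 360 Z\right) + Z = Z^{2} + 361 Z$)
$w{\left(p{\left(-1,5 \right)} \right)} \left(-11\right) + o = \left(-1\right) 5 \left(361 - 5\right) \left(-11\right) + 3 = - 5 \left(361 - 5\right) \left(-11\right) + 3 = \left(-5\right) 356 \left(-11\right) + 3 = \left(-1780\right) \left(-11\right) + 3 = 19580 + 3 = 19583$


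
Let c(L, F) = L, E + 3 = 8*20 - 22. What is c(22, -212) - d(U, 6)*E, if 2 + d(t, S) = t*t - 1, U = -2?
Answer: -113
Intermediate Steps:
d(t, S) = -3 + t² (d(t, S) = -2 + (t*t - 1) = -2 + (t² - 1) = -2 + (-1 + t²) = -3 + t²)
E = 135 (E = -3 + (8*20 - 22) = -3 + (160 - 22) = -3 + 138 = 135)
c(22, -212) - d(U, 6)*E = 22 - (-3 + (-2)²)*135 = 22 - (-3 + 4)*135 = 22 - 135 = -113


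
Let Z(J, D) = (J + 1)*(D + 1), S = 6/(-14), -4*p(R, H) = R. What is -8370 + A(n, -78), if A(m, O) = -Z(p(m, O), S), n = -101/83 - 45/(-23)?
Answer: -111854534/13363 ≈ -8370.5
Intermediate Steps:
p(R, H) = -R/4
n = 1412/1909 (n = -101*1/83 - 45*(-1/23) = -101/83 + 45/23 = 1412/1909 ≈ 0.73965)
S = -3/7 (S = 6*(-1/14) = -3/7 ≈ -0.42857)
Z(J, D) = (1 + D)*(1 + J) (Z(J, D) = (1 + J)*(1 + D) = (1 + D)*(1 + J))
A(m, O) = -4/7 + m/7 (A(m, O) = -(1 - 3/7 - m/4 - (-3)*m/28) = -(1 - 3/7 - m/4 + 3*m/28) = -(4/7 - m/7) = -4/7 + m/7)
-8370 + A(n, -78) = -8370 + (-4/7 + (1/7)*(1412/1909)) = -8370 + (-4/7 + 1412/13363) = -8370 - 6224/13363 = -111854534/13363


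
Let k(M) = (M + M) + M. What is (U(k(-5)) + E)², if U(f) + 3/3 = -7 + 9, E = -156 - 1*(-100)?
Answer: 3025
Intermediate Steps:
E = -56 (E = -156 + 100 = -56)
k(M) = 3*M (k(M) = 2*M + M = 3*M)
U(f) = 1 (U(f) = -1 + (-7 + 9) = -1 + 2 = 1)
(U(k(-5)) + E)² = (1 - 56)² = (-55)² = 3025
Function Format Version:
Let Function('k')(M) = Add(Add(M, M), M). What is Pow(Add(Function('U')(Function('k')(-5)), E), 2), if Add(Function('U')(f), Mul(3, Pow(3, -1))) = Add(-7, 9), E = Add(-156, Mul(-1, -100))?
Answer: 3025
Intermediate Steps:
E = -56 (E = Add(-156, 100) = -56)
Function('k')(M) = Mul(3, M) (Function('k')(M) = Add(Mul(2, M), M) = Mul(3, M))
Function('U')(f) = 1 (Function('U')(f) = Add(-1, Add(-7, 9)) = Add(-1, 2) = 1)
Pow(Add(Function('U')(Function('k')(-5)), E), 2) = Pow(Add(1, -56), 2) = Pow(-55, 2) = 3025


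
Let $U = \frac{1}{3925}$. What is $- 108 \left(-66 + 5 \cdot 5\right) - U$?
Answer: $\frac{17379899}{3925} \approx 4428.0$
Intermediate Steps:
$U = \frac{1}{3925} \approx 0.00025478$
$- 108 \left(-66 + 5 \cdot 5\right) - U = - 108 \left(-66 + 5 \cdot 5\right) - \frac{1}{3925} = - 108 \left(-66 + 25\right) - \frac{1}{3925} = \left(-108\right) \left(-41\right) - \frac{1}{3925} = 4428 - \frac{1}{3925} = \frac{17379899}{3925}$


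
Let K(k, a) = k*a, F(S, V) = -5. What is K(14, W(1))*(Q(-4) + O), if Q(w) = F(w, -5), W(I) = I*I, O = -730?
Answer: -10290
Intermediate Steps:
W(I) = I**2
Q(w) = -5
K(k, a) = a*k
K(14, W(1))*(Q(-4) + O) = (1**2*14)*(-5 - 730) = (1*14)*(-735) = 14*(-735) = -10290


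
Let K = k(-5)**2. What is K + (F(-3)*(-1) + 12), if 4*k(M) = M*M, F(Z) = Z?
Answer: 865/16 ≈ 54.063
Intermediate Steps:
k(M) = M**2/4 (k(M) = (M*M)/4 = M**2/4)
K = 625/16 (K = ((1/4)*(-5)**2)**2 = ((1/4)*25)**2 = (25/4)**2 = 625/16 ≈ 39.063)
K + (F(-3)*(-1) + 12) = 625/16 + (-3*(-1) + 12) = 625/16 + (3 + 12) = 625/16 + 15 = 865/16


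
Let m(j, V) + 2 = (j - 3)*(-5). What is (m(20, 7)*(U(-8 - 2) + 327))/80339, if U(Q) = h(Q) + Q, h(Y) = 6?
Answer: -28101/80339 ≈ -0.34978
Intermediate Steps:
m(j, V) = 13 - 5*j (m(j, V) = -2 + (j - 3)*(-5) = -2 + (-3 + j)*(-5) = -2 + (15 - 5*j) = 13 - 5*j)
U(Q) = 6 + Q
(m(20, 7)*(U(-8 - 2) + 327))/80339 = ((13 - 5*20)*((6 + (-8 - 2)) + 327))/80339 = ((13 - 100)*((6 - 10) + 327))*(1/80339) = -87*(-4 + 327)*(1/80339) = -87*323*(1/80339) = -28101*1/80339 = -28101/80339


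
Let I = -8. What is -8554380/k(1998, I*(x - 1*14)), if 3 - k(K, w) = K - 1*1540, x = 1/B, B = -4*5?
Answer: 1710876/91 ≈ 18801.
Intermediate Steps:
B = -20
x = -1/20 (x = 1/(-20) = -1/20 ≈ -0.050000)
k(K, w) = 1543 - K (k(K, w) = 3 - (K - 1*1540) = 3 - (K - 1540) = 3 - (-1540 + K) = 3 + (1540 - K) = 1543 - K)
-8554380/k(1998, I*(x - 1*14)) = -8554380/(1543 - 1*1998) = -8554380/(1543 - 1998) = -8554380/(-455) = -8554380*(-1/455) = 1710876/91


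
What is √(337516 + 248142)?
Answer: √585658 ≈ 765.28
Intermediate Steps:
√(337516 + 248142) = √585658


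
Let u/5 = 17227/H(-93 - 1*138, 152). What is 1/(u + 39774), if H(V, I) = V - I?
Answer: 383/15147307 ≈ 2.5285e-5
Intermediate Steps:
u = -86135/383 (u = 5*(17227/((-93 - 1*138) - 1*152)) = 5*(17227/((-93 - 138) - 152)) = 5*(17227/(-231 - 152)) = 5*(17227/(-383)) = 5*(17227*(-1/383)) = 5*(-17227/383) = -86135/383 ≈ -224.90)
1/(u + 39774) = 1/(-86135/383 + 39774) = 1/(15147307/383) = 383/15147307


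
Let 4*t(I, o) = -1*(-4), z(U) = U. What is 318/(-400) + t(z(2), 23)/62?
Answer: -4829/6200 ≈ -0.77887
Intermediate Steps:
t(I, o) = 1 (t(I, o) = (-1*(-4))/4 = (¼)*4 = 1)
318/(-400) + t(z(2), 23)/62 = 318/(-400) + 1/62 = 318*(-1/400) + 1*(1/62) = -159/200 + 1/62 = -4829/6200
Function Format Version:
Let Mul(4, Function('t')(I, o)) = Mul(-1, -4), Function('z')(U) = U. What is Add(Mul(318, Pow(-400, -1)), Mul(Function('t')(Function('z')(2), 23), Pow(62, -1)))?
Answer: Rational(-4829, 6200) ≈ -0.77887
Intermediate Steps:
Function('t')(I, o) = 1 (Function('t')(I, o) = Mul(Rational(1, 4), Mul(-1, -4)) = Mul(Rational(1, 4), 4) = 1)
Add(Mul(318, Pow(-400, -1)), Mul(Function('t')(Function('z')(2), 23), Pow(62, -1))) = Add(Mul(318, Pow(-400, -1)), Mul(1, Pow(62, -1))) = Add(Mul(318, Rational(-1, 400)), Mul(1, Rational(1, 62))) = Add(Rational(-159, 200), Rational(1, 62)) = Rational(-4829, 6200)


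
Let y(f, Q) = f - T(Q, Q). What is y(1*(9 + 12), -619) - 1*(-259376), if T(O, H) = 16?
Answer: 259381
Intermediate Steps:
y(f, Q) = -16 + f (y(f, Q) = f - 1*16 = f - 16 = -16 + f)
y(1*(9 + 12), -619) - 1*(-259376) = (-16 + 1*(9 + 12)) - 1*(-259376) = (-16 + 1*21) + 259376 = (-16 + 21) + 259376 = 5 + 259376 = 259381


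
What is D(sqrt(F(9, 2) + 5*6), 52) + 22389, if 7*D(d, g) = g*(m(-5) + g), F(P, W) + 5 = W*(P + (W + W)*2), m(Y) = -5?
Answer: 159167/7 ≈ 22738.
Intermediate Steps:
F(P, W) = -5 + W*(P + 4*W) (F(P, W) = -5 + W*(P + (W + W)*2) = -5 + W*(P + (2*W)*2) = -5 + W*(P + 4*W))
D(d, g) = g*(-5 + g)/7 (D(d, g) = (g*(-5 + g))/7 = g*(-5 + g)/7)
D(sqrt(F(9, 2) + 5*6), 52) + 22389 = (1/7)*52*(-5 + 52) + 22389 = (1/7)*52*47 + 22389 = 2444/7 + 22389 = 159167/7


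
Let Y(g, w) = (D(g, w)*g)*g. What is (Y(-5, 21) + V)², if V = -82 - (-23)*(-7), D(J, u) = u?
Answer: 79524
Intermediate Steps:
V = -243 (V = -82 - 1*161 = -82 - 161 = -243)
Y(g, w) = w*g² (Y(g, w) = (w*g)*g = (g*w)*g = w*g²)
(Y(-5, 21) + V)² = (21*(-5)² - 243)² = (21*25 - 243)² = (525 - 243)² = 282² = 79524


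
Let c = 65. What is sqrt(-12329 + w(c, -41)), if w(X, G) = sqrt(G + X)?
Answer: sqrt(-12329 + 2*sqrt(6)) ≈ 111.01*I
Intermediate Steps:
sqrt(-12329 + w(c, -41)) = sqrt(-12329 + sqrt(-41 + 65)) = sqrt(-12329 + sqrt(24)) = sqrt(-12329 + 2*sqrt(6))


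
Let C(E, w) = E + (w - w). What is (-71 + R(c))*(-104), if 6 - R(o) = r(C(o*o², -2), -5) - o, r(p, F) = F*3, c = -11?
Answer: 6344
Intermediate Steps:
C(E, w) = E (C(E, w) = E + 0 = E)
r(p, F) = 3*F
R(o) = 21 + o (R(o) = 6 - (3*(-5) - o) = 6 - (-15 - o) = 6 + (15 + o) = 21 + o)
(-71 + R(c))*(-104) = (-71 + (21 - 11))*(-104) = (-71 + 10)*(-104) = -61*(-104) = 6344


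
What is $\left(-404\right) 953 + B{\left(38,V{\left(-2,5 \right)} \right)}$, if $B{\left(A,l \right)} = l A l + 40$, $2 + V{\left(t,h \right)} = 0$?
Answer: $-384820$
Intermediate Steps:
$V{\left(t,h \right)} = -2$ ($V{\left(t,h \right)} = -2 + 0 = -2$)
$B{\left(A,l \right)} = 40 + A l^{2}$ ($B{\left(A,l \right)} = A l l + 40 = A l^{2} + 40 = 40 + A l^{2}$)
$\left(-404\right) 953 + B{\left(38,V{\left(-2,5 \right)} \right)} = \left(-404\right) 953 + \left(40 + 38 \left(-2\right)^{2}\right) = -385012 + \left(40 + 38 \cdot 4\right) = -385012 + \left(40 + 152\right) = -385012 + 192 = -384820$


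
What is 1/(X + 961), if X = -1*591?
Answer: 1/370 ≈ 0.0027027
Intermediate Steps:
X = -591
1/(X + 961) = 1/(-591 + 961) = 1/370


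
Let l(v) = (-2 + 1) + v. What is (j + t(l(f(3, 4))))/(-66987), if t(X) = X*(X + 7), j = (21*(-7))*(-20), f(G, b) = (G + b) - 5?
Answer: -2948/66987 ≈ -0.044009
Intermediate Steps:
f(G, b) = -5 + G + b
j = 2940 (j = -147*(-20) = 2940)
l(v) = -1 + v
t(X) = X*(7 + X)
(j + t(l(f(3, 4))))/(-66987) = (2940 + (-1 + (-5 + 3 + 4))*(7 + (-1 + (-5 + 3 + 4))))/(-66987) = (2940 + (-1 + 2)*(7 + (-1 + 2)))*(-1/66987) = (2940 + 1*(7 + 1))*(-1/66987) = (2940 + 1*8)*(-1/66987) = (2940 + 8)*(-1/66987) = 2948*(-1/66987) = -2948/66987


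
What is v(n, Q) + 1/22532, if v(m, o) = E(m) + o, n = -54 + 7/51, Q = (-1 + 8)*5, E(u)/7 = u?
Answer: -393048157/1149132 ≈ -342.04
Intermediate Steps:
E(u) = 7*u
Q = 35 (Q = 7*5 = 35)
n = -2747/51 (n = -54 + 7*(1/51) = -54 + 7/51 = -2747/51 ≈ -53.863)
v(m, o) = o + 7*m (v(m, o) = 7*m + o = o + 7*m)
v(n, Q) + 1/22532 = (35 + 7*(-2747/51)) + 1/22532 = (35 - 19229/51) + 1/22532 = -17444/51 + 1/22532 = -393048157/1149132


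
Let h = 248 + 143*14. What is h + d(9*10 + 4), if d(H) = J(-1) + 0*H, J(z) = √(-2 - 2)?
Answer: 2250 + 2*I ≈ 2250.0 + 2.0*I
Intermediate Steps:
J(z) = 2*I (J(z) = √(-4) = 2*I)
d(H) = 2*I (d(H) = 2*I + 0*H = 2*I + 0 = 2*I)
h = 2250 (h = 248 + 2002 = 2250)
h + d(9*10 + 4) = 2250 + 2*I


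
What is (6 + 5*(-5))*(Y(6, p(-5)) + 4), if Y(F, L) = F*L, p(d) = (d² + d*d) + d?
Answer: -5206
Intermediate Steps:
p(d) = d + 2*d² (p(d) = (d² + d²) + d = 2*d² + d = d + 2*d²)
(6 + 5*(-5))*(Y(6, p(-5)) + 4) = (6 + 5*(-5))*(6*(-5*(1 + 2*(-5))) + 4) = (6 - 25)*(6*(-5*(1 - 10)) + 4) = -19*(6*(-5*(-9)) + 4) = -19*(6*45 + 4) = -19*(270 + 4) = -19*274 = -5206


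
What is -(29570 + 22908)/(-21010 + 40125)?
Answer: -52478/19115 ≈ -2.7454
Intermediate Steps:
-(29570 + 22908)/(-21010 + 40125) = -52478/19115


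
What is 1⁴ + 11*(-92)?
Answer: -1011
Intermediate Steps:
1⁴ + 11*(-92) = 1 - 1012 = -1011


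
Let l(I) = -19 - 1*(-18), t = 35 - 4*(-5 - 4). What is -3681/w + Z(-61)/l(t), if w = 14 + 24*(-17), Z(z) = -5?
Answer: 5651/394 ≈ 14.343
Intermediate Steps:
t = 71 (t = 35 - 4*(-9) = 35 + 36 = 71)
l(I) = -1 (l(I) = -19 + 18 = -1)
w = -394 (w = 14 - 408 = -394)
-3681/w + Z(-61)/l(t) = -3681/(-394) - 5/(-1) = -3681*(-1/394) - 5*(-1) = 3681/394 + 5 = 5651/394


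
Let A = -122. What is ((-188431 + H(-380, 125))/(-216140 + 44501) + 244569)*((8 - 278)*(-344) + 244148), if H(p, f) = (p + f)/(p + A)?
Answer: 3551068398793573546/43081389 ≈ 8.2427e+10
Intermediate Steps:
H(p, f) = (f + p)/(-122 + p) (H(p, f) = (p + f)/(p - 122) = (f + p)/(-122 + p))
((-188431 + H(-380, 125))/(-216140 + 44501) + 244569)*((8 - 278)*(-344) + 244148) = ((-188431 + (125 - 380)/(-122 - 380))/(-216140 + 44501) + 244569)*((8 - 278)*(-344) + 244148) = ((-188431 - 255/(-502))/(-171639) + 244569)*(-270*(-344) + 244148) = ((-188431 - 1/502*(-255))*(-1/171639) + 244569)*(92880 + 244148) = ((-188431 + 255/502)*(-1/171639) + 244569)*337028 = (-94592107/502*(-1/171639) + 244569)*337028 = (94592107/86162778 + 244569)*337028 = (21072839044789/86162778)*337028 = 3551068398793573546/43081389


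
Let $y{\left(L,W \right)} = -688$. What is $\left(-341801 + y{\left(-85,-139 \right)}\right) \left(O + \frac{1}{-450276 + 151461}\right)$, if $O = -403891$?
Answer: $\frac{13778182821258058}{99605} \approx 1.3833 \cdot 10^{11}$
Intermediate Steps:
$\left(-341801 + y{\left(-85,-139 \right)}\right) \left(O + \frac{1}{-450276 + 151461}\right) = \left(-341801 - 688\right) \left(-403891 + \frac{1}{-450276 + 151461}\right) = - 342489 \left(-403891 + \frac{1}{-298815}\right) = - 342489 \left(-403891 - \frac{1}{298815}\right) = \left(-342489\right) \left(- \frac{120688689166}{298815}\right) = \frac{13778182821258058}{99605}$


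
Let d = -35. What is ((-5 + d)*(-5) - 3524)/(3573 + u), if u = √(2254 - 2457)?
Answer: -2969163/3191633 + 831*I*√203/3191633 ≈ -0.9303 + 0.0037097*I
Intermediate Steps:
u = I*√203 (u = √(-203) = I*√203 ≈ 14.248*I)
((-5 + d)*(-5) - 3524)/(3573 + u) = ((-5 - 35)*(-5) - 3524)/(3573 + I*√203) = (-40*(-5) - 3524)/(3573 + I*√203) = (200 - 3524)/(3573 + I*√203) = -3324/(3573 + I*√203)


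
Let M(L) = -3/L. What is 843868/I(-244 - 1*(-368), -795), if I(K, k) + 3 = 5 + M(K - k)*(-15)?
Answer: 775514692/1883 ≈ 4.1185e+5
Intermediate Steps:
I(K, k) = 2 + 45/(K - k) (I(K, k) = -3 + (5 - 3/(K - k)*(-15)) = -3 + (5 + 45/(K - k)) = 2 + 45/(K - k))
843868/I(-244 - 1*(-368), -795) = 843868/(((45 - 2*(-795) + 2*(-244 - 1*(-368)))/((-244 - 1*(-368)) - 1*(-795)))) = 843868/(((45 + 1590 + 2*(-244 + 368))/((-244 + 368) + 795))) = 843868/(((45 + 1590 + 2*124)/(124 + 795))) = 843868/(((45 + 1590 + 248)/919)) = 843868/(((1/919)*1883)) = 843868/(1883/919) = 843868*(919/1883) = 775514692/1883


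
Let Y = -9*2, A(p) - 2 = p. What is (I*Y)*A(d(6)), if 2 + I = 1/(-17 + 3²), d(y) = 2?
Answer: 153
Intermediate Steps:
A(p) = 2 + p
Y = -18
I = -17/8 (I = -2 + 1/(-17 + 3²) = -2 + 1/(-17 + 9) = -2 + 1/(-8) = -2 - ⅛ = -17/8 ≈ -2.1250)
(I*Y)*A(d(6)) = (-17/8*(-18))*(2 + 2) = (153/4)*4 = 153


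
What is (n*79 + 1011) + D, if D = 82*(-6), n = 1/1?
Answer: 598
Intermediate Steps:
n = 1
D = -492
(n*79 + 1011) + D = (1*79 + 1011) - 492 = (79 + 1011) - 492 = 1090 - 492 = 598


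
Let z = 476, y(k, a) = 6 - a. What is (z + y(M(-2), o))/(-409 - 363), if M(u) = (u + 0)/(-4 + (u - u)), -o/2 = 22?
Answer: -263/386 ≈ -0.68135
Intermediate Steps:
o = -44 (o = -2*22 = -44)
M(u) = -u/4 (M(u) = u/(-4 + 0) = u/(-4) = u*(-¼) = -u/4)
(z + y(M(-2), o))/(-409 - 363) = (476 + (6 - 1*(-44)))/(-409 - 363) = (476 + (6 + 44))/(-772) = (476 + 50)*(-1/772) = 526*(-1/772) = -263/386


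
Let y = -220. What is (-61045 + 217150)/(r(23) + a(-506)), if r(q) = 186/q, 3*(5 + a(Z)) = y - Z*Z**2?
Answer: 10771245/2979742121 ≈ 0.0036148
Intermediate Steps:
a(Z) = -235/3 - Z**3/3 (a(Z) = -5 + (-220 - Z*Z**2)/3 = -5 + (-220 - Z**3)/3 = -5 + (-220/3 - Z**3/3) = -235/3 - Z**3/3)
(-61045 + 217150)/(r(23) + a(-506)) = (-61045 + 217150)/(186/23 + (-235/3 - 1/3*(-506)**3)) = 156105/(186*(1/23) + (-235/3 - 1/3*(-129554216))) = 156105/(186/23 + (-235/3 + 129554216/3)) = 156105/(186/23 + 129553981/3) = 156105/(2979742121/69) = 156105*(69/2979742121) = 10771245/2979742121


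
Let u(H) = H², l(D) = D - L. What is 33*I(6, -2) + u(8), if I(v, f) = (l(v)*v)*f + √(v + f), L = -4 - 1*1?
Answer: -4226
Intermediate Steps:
L = -5 (L = -4 - 1 = -5)
l(D) = 5 + D (l(D) = D - 1*(-5) = D + 5 = 5 + D)
I(v, f) = √(f + v) + f*v*(5 + v) (I(v, f) = ((5 + v)*v)*f + √(v + f) = (v*(5 + v))*f + √(f + v) = f*v*(5 + v) + √(f + v) = √(f + v) + f*v*(5 + v))
33*I(6, -2) + u(8) = 33*(√(-2 + 6) - 2*6*(5 + 6)) + 8² = 33*(√4 - 2*6*11) + 64 = 33*(2 - 132) + 64 = 33*(-130) + 64 = -4290 + 64 = -4226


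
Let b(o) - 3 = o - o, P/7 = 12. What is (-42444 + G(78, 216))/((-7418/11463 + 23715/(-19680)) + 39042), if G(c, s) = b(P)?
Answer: -638289552096/587142585733 ≈ -1.0871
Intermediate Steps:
P = 84 (P = 7*12 = 84)
b(o) = 3 (b(o) = 3 + (o - o) = 3 + 0 = 3)
G(c, s) = 3
(-42444 + G(78, 216))/((-7418/11463 + 23715/(-19680)) + 39042) = (-42444 + 3)/((-7418/11463 + 23715/(-19680)) + 39042) = -42441/((-7418*1/11463 + 23715*(-1/19680)) + 39042) = -42441/((-7418/11463 - 1581/1312) + 39042) = -42441/(-27855419/15039456 + 39042) = -42441/587142585733/15039456 = -42441*15039456/587142585733 = -638289552096/587142585733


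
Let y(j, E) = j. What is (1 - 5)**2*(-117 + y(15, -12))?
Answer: -1632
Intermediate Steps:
(1 - 5)**2*(-117 + y(15, -12)) = (1 - 5)**2*(-117 + 15) = (-4)**2*(-102) = 16*(-102) = -1632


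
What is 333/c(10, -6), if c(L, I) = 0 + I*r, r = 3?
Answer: -37/2 ≈ -18.500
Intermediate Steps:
c(L, I) = 3*I (c(L, I) = 0 + I*3 = 0 + 3*I = 3*I)
333/c(10, -6) = 333/(3*(-6)) = 333/(-18) = -1/18*333 = -37/2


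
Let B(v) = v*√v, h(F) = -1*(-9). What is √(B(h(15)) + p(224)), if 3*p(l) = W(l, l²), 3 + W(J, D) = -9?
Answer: √23 ≈ 4.7958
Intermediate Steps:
W(J, D) = -12 (W(J, D) = -3 - 9 = -12)
p(l) = -4 (p(l) = (⅓)*(-12) = -4)
h(F) = 9
B(v) = v^(3/2)
√(B(h(15)) + p(224)) = √(9^(3/2) - 4) = √(27 - 4) = √23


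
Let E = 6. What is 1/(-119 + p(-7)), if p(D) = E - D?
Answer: -1/106 ≈ -0.0094340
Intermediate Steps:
p(D) = 6 - D
1/(-119 + p(-7)) = 1/(-119 + (6 - 1*(-7))) = 1/(-119 + (6 + 7)) = 1/(-119 + 13) = 1/(-106) = -1/106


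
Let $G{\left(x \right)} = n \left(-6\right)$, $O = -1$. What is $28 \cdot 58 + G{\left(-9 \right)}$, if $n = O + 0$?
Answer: $1630$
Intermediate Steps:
$n = -1$ ($n = -1 + 0 = -1$)
$G{\left(x \right)} = 6$ ($G{\left(x \right)} = \left(-1\right) \left(-6\right) = 6$)
$28 \cdot 58 + G{\left(-9 \right)} = 28 \cdot 58 + 6 = 1624 + 6 = 1630$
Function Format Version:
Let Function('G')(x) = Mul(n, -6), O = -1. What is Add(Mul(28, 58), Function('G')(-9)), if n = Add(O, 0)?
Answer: 1630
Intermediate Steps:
n = -1 (n = Add(-1, 0) = -1)
Function('G')(x) = 6 (Function('G')(x) = Mul(-1, -6) = 6)
Add(Mul(28, 58), Function('G')(-9)) = Add(Mul(28, 58), 6) = Add(1624, 6) = 1630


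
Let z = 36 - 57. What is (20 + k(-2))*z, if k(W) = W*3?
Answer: -294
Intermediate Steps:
k(W) = 3*W
z = -21
(20 + k(-2))*z = (20 + 3*(-2))*(-21) = (20 - 6)*(-21) = 14*(-21) = -294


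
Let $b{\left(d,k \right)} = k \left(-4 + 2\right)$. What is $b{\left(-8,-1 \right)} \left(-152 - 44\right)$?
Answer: $-392$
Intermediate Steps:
$b{\left(d,k \right)} = - 2 k$ ($b{\left(d,k \right)} = k \left(-2\right) = - 2 k$)
$b{\left(-8,-1 \right)} \left(-152 - 44\right) = \left(-2\right) \left(-1\right) \left(-152 - 44\right) = 2 \left(-196\right) = -392$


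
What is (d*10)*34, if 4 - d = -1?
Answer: 1700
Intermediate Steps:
d = 5 (d = 4 - 1*(-1) = 4 + 1 = 5)
(d*10)*34 = (5*10)*34 = 50*34 = 1700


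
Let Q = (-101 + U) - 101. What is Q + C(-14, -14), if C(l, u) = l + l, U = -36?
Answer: -266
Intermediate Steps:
Q = -238 (Q = (-101 - 36) - 101 = -137 - 101 = -238)
C(l, u) = 2*l
Q + C(-14, -14) = -238 + 2*(-14) = -238 - 28 = -266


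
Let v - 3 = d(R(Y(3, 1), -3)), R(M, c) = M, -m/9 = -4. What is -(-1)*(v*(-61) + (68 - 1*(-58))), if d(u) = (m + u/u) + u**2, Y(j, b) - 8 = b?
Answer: -7255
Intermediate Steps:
m = 36 (m = -9*(-4) = 36)
Y(j, b) = 8 + b
d(u) = 37 + u**2 (d(u) = (36 + u/u) + u**2 = (36 + 1) + u**2 = 37 + u**2)
v = 121 (v = 3 + (37 + (8 + 1)**2) = 3 + (37 + 9**2) = 3 + (37 + 81) = 3 + 118 = 121)
-(-1)*(v*(-61) + (68 - 1*(-58))) = -(-1)*(121*(-61) + (68 - 1*(-58))) = -(-1)*(-7381 + (68 + 58)) = -(-1)*(-7381 + 126) = -(-1)*(-7255) = -1*7255 = -7255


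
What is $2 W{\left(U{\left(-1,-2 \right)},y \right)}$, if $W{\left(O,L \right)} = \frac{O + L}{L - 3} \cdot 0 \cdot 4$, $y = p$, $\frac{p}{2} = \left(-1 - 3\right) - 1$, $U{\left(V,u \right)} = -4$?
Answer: $0$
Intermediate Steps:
$p = -10$ ($p = 2 \left(\left(-1 - 3\right) - 1\right) = 2 \left(-4 - 1\right) = 2 \left(-5\right) = -10$)
$y = -10$
$W{\left(O,L \right)} = 0$ ($W{\left(O,L \right)} = \frac{L + O}{-3 + L} 0 \cdot 4 = 0 \cdot 4 = 0$)
$2 W{\left(U{\left(-1,-2 \right)},y \right)} = 2 \cdot 0 = 0$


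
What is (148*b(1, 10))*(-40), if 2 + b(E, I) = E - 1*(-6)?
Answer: -29600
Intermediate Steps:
b(E, I) = 4 + E (b(E, I) = -2 + (E - 1*(-6)) = -2 + (E + 6) = -2 + (6 + E) = 4 + E)
(148*b(1, 10))*(-40) = (148*(4 + 1))*(-40) = (148*5)*(-40) = 740*(-40) = -29600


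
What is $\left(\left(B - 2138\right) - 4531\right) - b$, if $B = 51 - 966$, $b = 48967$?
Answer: $-56551$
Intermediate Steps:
$B = -915$ ($B = 51 - 966 = -915$)
$\left(\left(B - 2138\right) - 4531\right) - b = \left(\left(-915 - 2138\right) - 4531\right) - 48967 = \left(-3053 - 4531\right) - 48967 = -7584 - 48967 = -56551$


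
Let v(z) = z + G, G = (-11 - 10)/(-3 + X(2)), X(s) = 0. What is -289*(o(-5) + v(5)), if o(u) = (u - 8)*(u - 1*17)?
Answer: -86122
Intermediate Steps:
o(u) = (-17 + u)*(-8 + u) (o(u) = (-8 + u)*(u - 17) = (-8 + u)*(-17 + u) = (-17 + u)*(-8 + u))
G = 7 (G = (-11 - 10)/(-3 + 0) = -21/(-3) = -21*(-⅓) = 7)
v(z) = 7 + z (v(z) = z + 7 = 7 + z)
-289*(o(-5) + v(5)) = -289*((136 + (-5)² - 25*(-5)) + (7 + 5)) = -289*((136 + 25 + 125) + 12) = -289*(286 + 12) = -289*298 = -86122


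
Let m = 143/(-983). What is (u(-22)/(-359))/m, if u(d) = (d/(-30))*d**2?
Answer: 475772/70005 ≈ 6.7963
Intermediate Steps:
u(d) = -d**3/30 (u(d) = (d*(-1/30))*d**2 = (-d/30)*d**2 = -d**3/30)
m = -143/983 (m = 143*(-1/983) = -143/983 ≈ -0.14547)
(u(-22)/(-359))/m = (-1/30*(-22)**3/(-359))/(-143/983) = (-1/30*(-10648)*(-1/359))*(-983/143) = ((5324/15)*(-1/359))*(-983/143) = -5324/5385*(-983/143) = 475772/70005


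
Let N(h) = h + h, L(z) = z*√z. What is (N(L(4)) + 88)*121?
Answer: 12584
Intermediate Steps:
L(z) = z^(3/2)
N(h) = 2*h
(N(L(4)) + 88)*121 = (2*4^(3/2) + 88)*121 = (2*8 + 88)*121 = (16 + 88)*121 = 104*121 = 12584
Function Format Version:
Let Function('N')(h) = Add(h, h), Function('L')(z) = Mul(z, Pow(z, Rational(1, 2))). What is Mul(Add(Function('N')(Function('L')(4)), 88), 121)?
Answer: 12584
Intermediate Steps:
Function('L')(z) = Pow(z, Rational(3, 2))
Function('N')(h) = Mul(2, h)
Mul(Add(Function('N')(Function('L')(4)), 88), 121) = Mul(Add(Mul(2, Pow(4, Rational(3, 2))), 88), 121) = Mul(Add(Mul(2, 8), 88), 121) = Mul(Add(16, 88), 121) = Mul(104, 121) = 12584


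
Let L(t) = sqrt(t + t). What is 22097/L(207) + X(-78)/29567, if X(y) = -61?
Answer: -61/29567 + 22097*sqrt(46)/138 ≈ 1086.0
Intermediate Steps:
L(t) = sqrt(2)*sqrt(t) (L(t) = sqrt(2*t) = sqrt(2)*sqrt(t))
22097/L(207) + X(-78)/29567 = 22097/((sqrt(2)*sqrt(207))) - 61/29567 = 22097/((sqrt(2)*(3*sqrt(23)))) - 61*1/29567 = 22097/((3*sqrt(46))) - 61/29567 = 22097*(sqrt(46)/138) - 61/29567 = 22097*sqrt(46)/138 - 61/29567 = -61/29567 + 22097*sqrt(46)/138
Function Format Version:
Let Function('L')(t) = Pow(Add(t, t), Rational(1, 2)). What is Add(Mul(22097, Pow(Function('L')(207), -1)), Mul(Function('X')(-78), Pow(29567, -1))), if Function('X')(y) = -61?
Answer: Add(Rational(-61, 29567), Mul(Rational(22097, 138), Pow(46, Rational(1, 2)))) ≈ 1086.0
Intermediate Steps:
Function('L')(t) = Mul(Pow(2, Rational(1, 2)), Pow(t, Rational(1, 2))) (Function('L')(t) = Pow(Mul(2, t), Rational(1, 2)) = Mul(Pow(2, Rational(1, 2)), Pow(t, Rational(1, 2))))
Add(Mul(22097, Pow(Function('L')(207), -1)), Mul(Function('X')(-78), Pow(29567, -1))) = Add(Mul(22097, Pow(Mul(Pow(2, Rational(1, 2)), Pow(207, Rational(1, 2))), -1)), Mul(-61, Pow(29567, -1))) = Add(Mul(22097, Pow(Mul(Pow(2, Rational(1, 2)), Mul(3, Pow(23, Rational(1, 2)))), -1)), Mul(-61, Rational(1, 29567))) = Add(Mul(22097, Pow(Mul(3, Pow(46, Rational(1, 2))), -1)), Rational(-61, 29567)) = Add(Mul(22097, Mul(Rational(1, 138), Pow(46, Rational(1, 2)))), Rational(-61, 29567)) = Add(Mul(Rational(22097, 138), Pow(46, Rational(1, 2))), Rational(-61, 29567)) = Add(Rational(-61, 29567), Mul(Rational(22097, 138), Pow(46, Rational(1, 2))))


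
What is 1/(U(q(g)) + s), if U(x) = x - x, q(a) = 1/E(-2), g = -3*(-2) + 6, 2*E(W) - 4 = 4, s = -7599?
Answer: -1/7599 ≈ -0.00013160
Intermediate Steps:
E(W) = 4 (E(W) = 2 + (½)*4 = 2 + 2 = 4)
g = 12 (g = 6 + 6 = 12)
q(a) = ¼ (q(a) = 1/4 = ¼)
U(x) = 0
1/(U(q(g)) + s) = 1/(0 - 7599) = 1/(-7599) = -1/7599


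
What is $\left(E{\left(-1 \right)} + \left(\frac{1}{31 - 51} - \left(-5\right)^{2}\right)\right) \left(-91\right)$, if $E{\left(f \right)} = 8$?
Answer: $\frac{31031}{20} \approx 1551.6$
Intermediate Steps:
$\left(E{\left(-1 \right)} + \left(\frac{1}{31 - 51} - \left(-5\right)^{2}\right)\right) \left(-91\right) = \left(8 + \left(\frac{1}{31 - 51} - \left(-5\right)^{2}\right)\right) \left(-91\right) = \left(8 + \left(\frac{1}{-20} - 25\right)\right) \left(-91\right) = \left(8 - \frac{501}{20}\right) \left(-91\right) = \left(- \frac{341}{20}\right) \left(-91\right) = \frac{31031}{20}$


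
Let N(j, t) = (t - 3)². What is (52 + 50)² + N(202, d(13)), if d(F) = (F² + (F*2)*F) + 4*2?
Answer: 272548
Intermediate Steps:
d(F) = 8 + 3*F² (d(F) = (F² + (2*F)*F) + 8 = (F² + 2*F²) + 8 = 3*F² + 8 = 8 + 3*F²)
N(j, t) = (-3 + t)²
(52 + 50)² + N(202, d(13)) = (52 + 50)² + (-3 + (8 + 3*13²))² = 102² + (-3 + (8 + 3*169))² = 10404 + (-3 + (8 + 507))² = 10404 + (-3 + 515)² = 10404 + 512² = 10404 + 262144 = 272548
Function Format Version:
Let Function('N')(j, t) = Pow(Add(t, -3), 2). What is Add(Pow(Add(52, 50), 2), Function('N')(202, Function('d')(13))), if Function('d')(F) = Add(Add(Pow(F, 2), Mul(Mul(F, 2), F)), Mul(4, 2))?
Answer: 272548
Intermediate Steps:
Function('d')(F) = Add(8, Mul(3, Pow(F, 2))) (Function('d')(F) = Add(Add(Pow(F, 2), Mul(Mul(2, F), F)), 8) = Add(Add(Pow(F, 2), Mul(2, Pow(F, 2))), 8) = Add(Mul(3, Pow(F, 2)), 8) = Add(8, Mul(3, Pow(F, 2))))
Function('N')(j, t) = Pow(Add(-3, t), 2)
Add(Pow(Add(52, 50), 2), Function('N')(202, Function('d')(13))) = Add(Pow(Add(52, 50), 2), Pow(Add(-3, Add(8, Mul(3, Pow(13, 2)))), 2)) = Add(Pow(102, 2), Pow(Add(-3, Add(8, Mul(3, 169))), 2)) = Add(10404, Pow(Add(-3, Add(8, 507)), 2)) = Add(10404, Pow(Add(-3, 515), 2)) = Add(10404, Pow(512, 2)) = Add(10404, 262144) = 272548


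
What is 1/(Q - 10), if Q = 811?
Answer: 1/801 ≈ 0.0012484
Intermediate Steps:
1/(Q - 10) = 1/(811 - 10) = 1/801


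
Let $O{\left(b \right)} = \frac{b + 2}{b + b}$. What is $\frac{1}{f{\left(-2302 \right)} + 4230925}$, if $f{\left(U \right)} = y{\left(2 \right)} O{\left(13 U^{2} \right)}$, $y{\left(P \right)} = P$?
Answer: $\frac{34444826}{145733509888877} \approx 2.3635 \cdot 10^{-7}$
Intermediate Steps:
$O{\left(b \right)} = \frac{2 + b}{2 b}$
$f{\left(U \right)} = \frac{2 + 13 U^{2}}{13 U^{2}}$ ($f{\left(U \right)} = 2 \frac{2 + 13 U^{2}}{2 \cdot 13 U^{2}} = 2 \frac{\frac{1}{13 U^{2}} \left(2 + 13 U^{2}\right)}{2} = 2 \frac{2 + 13 U^{2}}{26 U^{2}} = \frac{2 + 13 U^{2}}{13 U^{2}}$)
$\frac{1}{f{\left(-2302 \right)} + 4230925} = \frac{1}{\left(1 + \frac{2}{13 \cdot 5299204}\right) + 4230925} = \frac{1}{\left(1 + \frac{2}{13} \cdot \frac{1}{5299204}\right) + 4230925} = \frac{1}{\left(1 + \frac{1}{34444826}\right) + 4230925} = \frac{1}{\frac{34444827}{34444826} + 4230925} = \frac{1}{\frac{145733509888877}{34444826}} = \frac{34444826}{145733509888877}$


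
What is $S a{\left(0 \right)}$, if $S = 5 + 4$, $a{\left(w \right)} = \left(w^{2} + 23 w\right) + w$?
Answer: $0$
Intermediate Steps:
$a{\left(w \right)} = w^{2} + 24 w$
$S = 9$
$S a{\left(0 \right)} = 9 \cdot 0 \left(24 + 0\right) = 9 \cdot 0 \cdot 24 = 9 \cdot 0 = 0$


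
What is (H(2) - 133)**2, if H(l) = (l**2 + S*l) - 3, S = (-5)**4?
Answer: 1249924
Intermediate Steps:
S = 625
H(l) = -3 + l**2 + 625*l (H(l) = (l**2 + 625*l) - 3 = -3 + l**2 + 625*l)
(H(2) - 133)**2 = ((-3 + 2**2 + 625*2) - 133)**2 = ((-3 + 4 + 1250) - 133)**2 = (1251 - 133)**2 = 1118**2 = 1249924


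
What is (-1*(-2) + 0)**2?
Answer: 4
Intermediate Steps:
(-1*(-2) + 0)**2 = (2 + 0)**2 = 2**2 = 4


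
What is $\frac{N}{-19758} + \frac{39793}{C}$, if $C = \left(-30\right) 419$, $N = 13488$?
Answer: $- \frac{159295709}{41393010} \approx -3.8484$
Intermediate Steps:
$C = -12570$
$\frac{N}{-19758} + \frac{39793}{C} = \frac{13488}{-19758} + \frac{39793}{-12570} = 13488 \left(- \frac{1}{19758}\right) + 39793 \left(- \frac{1}{12570}\right) = - \frac{2248}{3293} - \frac{39793}{12570} = - \frac{159295709}{41393010}$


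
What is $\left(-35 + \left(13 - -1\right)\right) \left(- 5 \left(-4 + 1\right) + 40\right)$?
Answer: $-1155$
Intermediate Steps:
$\left(-35 + \left(13 - -1\right)\right) \left(- 5 \left(-4 + 1\right) + 40\right) = \left(-35 + \left(13 + 1\right)\right) \left(\left(-5\right) \left(-3\right) + 40\right) = \left(-35 + 14\right) \left(15 + 40\right) = \left(-21\right) 55 = -1155$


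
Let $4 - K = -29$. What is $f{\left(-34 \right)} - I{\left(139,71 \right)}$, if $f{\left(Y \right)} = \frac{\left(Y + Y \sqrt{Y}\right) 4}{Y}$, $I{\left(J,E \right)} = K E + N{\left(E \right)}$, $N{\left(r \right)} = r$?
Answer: $-2410 + 4 i \sqrt{34} \approx -2410.0 + 23.324 i$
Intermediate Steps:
$K = 33$ ($K = 4 - -29 = 4 + 29 = 33$)
$I{\left(J,E \right)} = 34 E$ ($I{\left(J,E \right)} = 33 E + E = 34 E$)
$f{\left(Y \right)} = \frac{4 Y + 4 Y^{\frac{3}{2}}}{Y}$ ($f{\left(Y \right)} = \frac{\left(Y + Y^{\frac{3}{2}}\right) 4}{Y} = \frac{4 Y + 4 Y^{\frac{3}{2}}}{Y}$)
$f{\left(-34 \right)} - I{\left(139,71 \right)} = \left(4 + 4 \sqrt{-34}\right) - 34 \cdot 71 = \left(4 + 4 i \sqrt{34}\right) - 2414 = -2410 + 4 i \sqrt{34}$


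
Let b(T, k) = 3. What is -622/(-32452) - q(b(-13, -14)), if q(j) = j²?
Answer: -145723/16226 ≈ -8.9808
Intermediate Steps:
-622/(-32452) - q(b(-13, -14)) = -622/(-32452) - 1*3² = -622*(-1/32452) - 1*9 = 311/16226 - 9 = -145723/16226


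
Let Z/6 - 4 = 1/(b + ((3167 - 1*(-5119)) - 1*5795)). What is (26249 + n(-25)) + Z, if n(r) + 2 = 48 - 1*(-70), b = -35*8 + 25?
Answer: 29502905/1118 ≈ 26389.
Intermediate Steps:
b = -255 (b = -280 + 25 = -255)
Z = 26835/1118 (Z = 24 + 6/(-255 + ((3167 - 1*(-5119)) - 1*5795)) = 24 + 6/(-255 + ((3167 + 5119) - 5795)) = 24 + 6/(-255 + (8286 - 5795)) = 24 + 6/(-255 + 2491) = 24 + 6/2236 = 24 + 6*(1/2236) = 24 + 3/1118 = 26835/1118 ≈ 24.003)
n(r) = 116 (n(r) = -2 + (48 - 1*(-70)) = -2 + (48 + 70) = -2 + 118 = 116)
(26249 + n(-25)) + Z = (26249 + 116) + 26835/1118 = 26365 + 26835/1118 = 29502905/1118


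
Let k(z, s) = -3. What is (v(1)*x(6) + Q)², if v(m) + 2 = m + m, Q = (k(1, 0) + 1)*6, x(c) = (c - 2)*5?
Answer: 144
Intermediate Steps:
x(c) = -10 + 5*c (x(c) = (-2 + c)*5 = -10 + 5*c)
Q = -12 (Q = (-3 + 1)*6 = -2*6 = -12)
v(m) = -2 + 2*m (v(m) = -2 + (m + m) = -2 + 2*m)
(v(1)*x(6) + Q)² = ((-2 + 2*1)*(-10 + 5*6) - 12)² = ((-2 + 2)*(-10 + 30) - 12)² = (0*20 - 12)² = (0 - 12)² = (-12)² = 144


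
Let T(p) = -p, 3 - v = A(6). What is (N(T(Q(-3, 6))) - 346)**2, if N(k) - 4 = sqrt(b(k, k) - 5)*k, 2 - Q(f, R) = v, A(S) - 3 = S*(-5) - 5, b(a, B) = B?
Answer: 147456 - 45144*sqrt(7) ≈ 28016.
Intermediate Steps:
A(S) = -2 - 5*S (A(S) = 3 + (S*(-5) - 5) = 3 + (-5*S - 5) = 3 + (-5 - 5*S) = -2 - 5*S)
v = 35 (v = 3 - (-2 - 5*6) = 3 - (-2 - 30) = 3 - 1*(-32) = 3 + 32 = 35)
Q(f, R) = -33 (Q(f, R) = 2 - 1*35 = 2 - 35 = -33)
N(k) = 4 + k*sqrt(-5 + k) (N(k) = 4 + sqrt(k - 5)*k = 4 + sqrt(-5 + k)*k = 4 + k*sqrt(-5 + k))
(N(T(Q(-3, 6))) - 346)**2 = ((4 + (-1*(-33))*sqrt(-5 - 1*(-33))) - 346)**2 = ((4 + 33*sqrt(-5 + 33)) - 346)**2 = ((4 + 33*sqrt(28)) - 346)**2 = ((4 + 33*(2*sqrt(7))) - 346)**2 = ((4 + 66*sqrt(7)) - 346)**2 = (-342 + 66*sqrt(7))**2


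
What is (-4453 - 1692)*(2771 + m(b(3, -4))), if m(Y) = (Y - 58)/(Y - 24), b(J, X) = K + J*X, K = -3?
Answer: -664532590/39 ≈ -1.7039e+7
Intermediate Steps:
b(J, X) = -3 + J*X
m(Y) = (-58 + Y)/(-24 + Y)
(-4453 - 1692)*(2771 + m(b(3, -4))) = (-4453 - 1692)*(2771 + (-58 + (-3 + 3*(-4)))/(-24 + (-3 + 3*(-4)))) = -6145*(2771 + (-58 + (-3 - 12))/(-24 + (-3 - 12))) = -6145*(2771 + (-58 - 15)/(-24 - 15)) = -6145*(2771 - 73/(-39)) = -6145*(2771 - 1/39*(-73)) = -6145*(2771 + 73/39) = -6145*108142/39 = -664532590/39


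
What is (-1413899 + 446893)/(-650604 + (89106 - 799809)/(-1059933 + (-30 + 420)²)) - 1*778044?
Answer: -153180769010967626/196879690143 ≈ -7.7804e+5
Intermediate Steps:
(-1413899 + 446893)/(-650604 + (89106 - 799809)/(-1059933 + (-30 + 420)²)) - 1*778044 = -967006/(-650604 - 710703/(-1059933 + 390²)) - 778044 = -967006/(-650604 - 710703/(-1059933 + 152100)) - 778044 = -967006/(-650604 - 710703/(-907833)) - 778044 = -967006/(-650604 - 710703*(-1/907833)) - 778044 = -967006/(-650604 + 236901/302611) - 778044 = -967006/(-196879690143/302611) - 778044 = -967006*(-302611/196879690143) - 778044 = 292626652666/196879690143 - 778044 = -153180769010967626/196879690143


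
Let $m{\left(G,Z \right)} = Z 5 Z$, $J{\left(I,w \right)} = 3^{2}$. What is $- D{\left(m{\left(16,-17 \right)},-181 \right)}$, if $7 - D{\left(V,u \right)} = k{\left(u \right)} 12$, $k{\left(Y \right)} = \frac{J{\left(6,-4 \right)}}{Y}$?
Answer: $- \frac{1375}{181} \approx -7.5967$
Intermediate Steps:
$J{\left(I,w \right)} = 9$
$m{\left(G,Z \right)} = 5 Z^{2}$ ($m{\left(G,Z \right)} = 5 Z Z = 5 Z^{2}$)
$k{\left(Y \right)} = \frac{9}{Y}$
$D{\left(V,u \right)} = 7 - \frac{108}{u}$ ($D{\left(V,u \right)} = 7 - \frac{9}{u} 12 = 7 - \frac{108}{u}$)
$- D{\left(m{\left(16,-17 \right)},-181 \right)} = - (7 - \frac{108}{-181}) = - (7 - - \frac{108}{181}) = - (7 + \frac{108}{181}) = \left(-1\right) \frac{1375}{181} = - \frac{1375}{181}$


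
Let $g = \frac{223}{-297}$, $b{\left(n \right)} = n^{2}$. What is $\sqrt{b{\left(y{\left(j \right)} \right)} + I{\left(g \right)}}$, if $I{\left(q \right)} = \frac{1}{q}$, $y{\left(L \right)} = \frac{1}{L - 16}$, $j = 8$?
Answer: $\frac{17 i \sqrt{14495}}{1784} \approx 1.1473 i$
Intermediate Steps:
$y{\left(L \right)} = \frac{1}{-16 + L}$
$g = - \frac{223}{297}$ ($g = 223 \left(- \frac{1}{297}\right) = - \frac{223}{297} \approx -0.75084$)
$\sqrt{b{\left(y{\left(j \right)} \right)} + I{\left(g \right)}} = \sqrt{\left(\frac{1}{-16 + 8}\right)^{2} + \frac{1}{- \frac{223}{297}}} = \sqrt{\left(\frac{1}{-8}\right)^{2} - \frac{297}{223}} = \sqrt{\left(- \frac{1}{8}\right)^{2} - \frac{297}{223}} = \sqrt{\frac{1}{64} - \frac{297}{223}} = \sqrt{- \frac{18785}{14272}} = \frac{17 i \sqrt{14495}}{1784}$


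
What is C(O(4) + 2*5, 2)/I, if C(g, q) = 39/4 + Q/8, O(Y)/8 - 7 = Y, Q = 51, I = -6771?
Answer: -43/18056 ≈ -0.0023815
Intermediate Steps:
O(Y) = 56 + 8*Y
C(g, q) = 129/8 (C(g, q) = 39/4 + 51/8 = 129/8)
C(O(4) + 2*5, 2)/I = (129/8)/(-6771) = (129/8)*(-1/6771) = -43/18056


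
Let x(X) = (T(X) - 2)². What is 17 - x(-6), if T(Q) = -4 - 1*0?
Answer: -19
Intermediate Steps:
T(Q) = -4 (T(Q) = -4 + 0 = -4)
x(X) = 36 (x(X) = (-4 - 2)² = (-6)² = 36)
17 - x(-6) = 17 - 1*36 = 17 - 36 = -19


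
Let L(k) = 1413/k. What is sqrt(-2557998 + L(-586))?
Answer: 3*I*sqrt(97600789914)/586 ≈ 1599.4*I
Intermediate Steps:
sqrt(-2557998 + L(-586)) = sqrt(-2557998 + 1413/(-586)) = sqrt(-2557998 + 1413*(-1/586)) = sqrt(-2557998 - 1413/586) = sqrt(-1498988241/586) = 3*I*sqrt(97600789914)/586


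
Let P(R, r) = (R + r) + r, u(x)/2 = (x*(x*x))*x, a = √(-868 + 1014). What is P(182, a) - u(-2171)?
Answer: -44429281447980 + 2*√146 ≈ -4.4429e+13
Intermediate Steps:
a = √146 ≈ 12.083
u(x) = 2*x⁴ (u(x) = 2*((x*(x*x))*x) = 2*((x*x²)*x) = 2*(x³*x) = 2*x⁴)
P(R, r) = R + 2*r
P(182, a) - u(-2171) = (182 + 2*√146) - 2*(-2171)⁴ = (182 + 2*√146) - 2*22214640724081 = (182 + 2*√146) - 1*44429281448162 = (182 + 2*√146) - 44429281448162 = -44429281447980 + 2*√146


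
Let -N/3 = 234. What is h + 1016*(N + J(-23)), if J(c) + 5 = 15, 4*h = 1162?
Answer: -1405563/2 ≈ -7.0278e+5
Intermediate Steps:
h = 581/2 (h = (¼)*1162 = 581/2 ≈ 290.50)
N = -702 (N = -3*234 = -702)
J(c) = 10 (J(c) = -5 + 15 = 10)
h + 1016*(N + J(-23)) = 581/2 + 1016*(-702 + 10) = 581/2 + 1016*(-692) = 581/2 - 703072 = -1405563/2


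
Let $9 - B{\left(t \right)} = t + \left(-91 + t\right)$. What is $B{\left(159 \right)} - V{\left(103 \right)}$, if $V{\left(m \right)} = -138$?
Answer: $-80$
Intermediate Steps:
$B{\left(t \right)} = 100 - 2 t$ ($B{\left(t \right)} = 9 - \left(t + \left(-91 + t\right)\right) = 9 - \left(-91 + 2 t\right) = 100 - 2 t$)
$B{\left(159 \right)} - V{\left(103 \right)} = \left(100 - 318\right) - -138 = \left(100 - 318\right) + 138 = -218 + 138 = -80$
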